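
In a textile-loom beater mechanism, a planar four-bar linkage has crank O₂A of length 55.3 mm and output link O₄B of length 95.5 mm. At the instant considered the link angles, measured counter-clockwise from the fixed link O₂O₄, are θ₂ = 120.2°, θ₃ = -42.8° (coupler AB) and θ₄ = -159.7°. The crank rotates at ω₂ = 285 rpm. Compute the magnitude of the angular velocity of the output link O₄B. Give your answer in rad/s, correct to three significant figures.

5.67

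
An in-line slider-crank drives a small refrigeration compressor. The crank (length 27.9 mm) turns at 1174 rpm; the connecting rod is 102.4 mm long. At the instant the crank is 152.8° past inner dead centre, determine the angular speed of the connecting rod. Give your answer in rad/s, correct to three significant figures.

ω = 122.9 rad/s (converted from 1174 rpm).
The rod makes angle φ with the slider axis where L sinφ = r sinθ; differentiating, L cosφ·φ̇ = r ω cosθ.
L cosφ = √(L² − r² sin²θ) = 0.1016 m.
|ω_rod| = r ω |cosθ| / √(L² − r² sin²θ) = 0.0279·122.9·0.88942/0.1016 = 30.026 rad/s.

30.0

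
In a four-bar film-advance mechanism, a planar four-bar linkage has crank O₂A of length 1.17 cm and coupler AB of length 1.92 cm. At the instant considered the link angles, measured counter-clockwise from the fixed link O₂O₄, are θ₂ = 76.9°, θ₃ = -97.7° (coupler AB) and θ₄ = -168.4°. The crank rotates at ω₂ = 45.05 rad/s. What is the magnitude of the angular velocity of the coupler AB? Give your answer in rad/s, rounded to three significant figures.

ω₂ = 45.05 rad/s
Differentiating the loop-closure r₂e^{iθ₂}+r₃e^{iθ₃}=r₁+r₄e^{iθ₄} gives r₂ω₂e^{iθ₂}+r₃ω₃e^{iθ₃}=r₄ω₄e^{iθ₄}.
Eliminating the other unknown: ω₃ = r₂ω₂ sin(θ₄−θ₂) / [r₃ sin(θ₃−θ₄)].
Numerator sine = +0.90851; denominator sine = +0.94380.
Result = 0.0117·45.05·(+0.90851) / (0.0192·(+0.94380)) = +26.426 rad/s; magnitude 26.426 rad/s.

26.4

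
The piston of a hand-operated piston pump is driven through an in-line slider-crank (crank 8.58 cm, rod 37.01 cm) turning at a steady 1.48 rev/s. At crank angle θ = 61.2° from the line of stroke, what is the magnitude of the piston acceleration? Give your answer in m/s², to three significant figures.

2.65

ω = 2π·1.48 = 9.299 rad/s
x(θ) = r cosθ + √(L² − r² sin²θ); with ω constant, a = ω²·d²x/dθ².
d²x/dθ² = −r cosθ − r²(cos2θ)/√u − r⁴ sin²2θ/(4u^{3/2}),  u = L² − r² sin²θ = 0.131321 m².
Substituting r = 0.0858 m, L = 0.3701 m, θ = 61.2°: d²x/dθ² = -0.030652 m.
a = ω²·d²x/dθ² = (9.299)²·(-0.030652) = -2.6506 m/s²;  |a| = 2.6506 m/s².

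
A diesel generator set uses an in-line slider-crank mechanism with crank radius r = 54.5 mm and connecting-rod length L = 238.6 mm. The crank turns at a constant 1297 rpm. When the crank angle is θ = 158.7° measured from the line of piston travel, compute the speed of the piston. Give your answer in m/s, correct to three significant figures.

2.11

ω = 2π·1297/60 = 135.8 rad/s
For an in-line slider-crank, x = r cosθ + √(L² − r² sin²θ), so v = −rω sinθ·[1 + r cosθ/√(L² − r² sin²θ)].
With r = 0.0545 m, L = 0.2386 m, θ = 158.7°: √(L² − r² sin²θ) = 0.23778 m.
v = −0.0545·135.8·0.36325·[1 + 0.0545·-0.93169/0.23778] = -2.1147 m/s.
|v| = 2.1147 m/s.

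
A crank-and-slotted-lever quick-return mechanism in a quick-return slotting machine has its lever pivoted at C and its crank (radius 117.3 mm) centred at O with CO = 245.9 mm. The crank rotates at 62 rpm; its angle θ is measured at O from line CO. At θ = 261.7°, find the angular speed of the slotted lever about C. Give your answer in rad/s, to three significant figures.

0.945

ω = 6.493 rad/s (from 62 rpm).
Crank pin A relative to C: A = (d + r cosθ, r sinθ); lever angle φ = atan2(r sinθ, d + r cosθ).
Differentiating tanφ: φ̇ = rω(d cosθ + r)/(d² + r² + 2dr cosθ).
d² + r² + 2dr cosθ = |CA|² = 0.0658985 m²;  d cosθ + r = +0.081803 m.
|ω_lever| = |0.1173·6.493·+0.081803| / 0.0658985 = 0.94539 rad/s.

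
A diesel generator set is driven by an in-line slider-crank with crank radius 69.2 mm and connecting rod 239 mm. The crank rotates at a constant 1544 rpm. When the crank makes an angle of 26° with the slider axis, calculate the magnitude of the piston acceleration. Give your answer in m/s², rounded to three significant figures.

1960

ω = 2π·1544/60 = 161.7 rad/s
x(θ) = r cosθ + √(L² − r² sin²θ); with ω constant, a = ω²·d²x/dθ².
d²x/dθ² = −r cosθ − r²(cos2θ)/√u − r⁴ sin²2θ/(4u^{3/2}),  u = L² − r² sin²θ = 0.0562008 m².
Substituting r = 0.0692 m, L = 0.239 m, θ = 26°: d²x/dθ² = -0.0749 m.
a = ω²·d²x/dθ² = (161.7)²·(-0.0749) = -1958.1 m/s²;  |a| = 1958.1 m/s².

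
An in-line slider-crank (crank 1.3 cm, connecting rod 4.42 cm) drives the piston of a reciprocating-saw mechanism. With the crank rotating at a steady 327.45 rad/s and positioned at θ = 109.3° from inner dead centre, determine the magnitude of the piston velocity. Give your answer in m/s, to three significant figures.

ω = 327.4 rad/s
For an in-line slider-crank, x = r cosθ + √(L² − r² sin²θ), so v = −rω sinθ·[1 + r cosθ/√(L² − r² sin²θ)].
With r = 0.013 m, L = 0.0442 m, θ = 109.3°: √(L² − r² sin²θ) = 0.042463 m.
v = −0.013·327.4·0.94380·[1 + 0.013·-0.33051/0.042463] = -3.6111 m/s.
|v| = 3.6111 m/s.

3.61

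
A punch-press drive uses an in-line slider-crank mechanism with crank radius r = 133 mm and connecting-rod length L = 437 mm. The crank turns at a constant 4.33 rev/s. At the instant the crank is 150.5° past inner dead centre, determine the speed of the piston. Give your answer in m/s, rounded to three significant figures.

ω = 2π·4.33 = 27.21 rad/s
For an in-line slider-crank, x = r cosθ + √(L² − r² sin²θ), so v = −rω sinθ·[1 + r cosθ/√(L² − r² sin²θ)].
With r = 0.133 m, L = 0.437 m, θ = 150.5°: √(L² − r² sin²θ) = 0.43206 m.
v = −0.133·27.21·0.49242·[1 + 0.133·-0.87036/0.43206] = -1.3044 m/s.
|v| = 1.3044 m/s.

1.30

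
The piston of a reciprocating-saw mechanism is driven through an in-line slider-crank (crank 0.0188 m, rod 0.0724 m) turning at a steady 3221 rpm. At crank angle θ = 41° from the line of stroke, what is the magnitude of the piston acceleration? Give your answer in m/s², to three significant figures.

ω = 2π·3221/60 = 337.3 rad/s
x(θ) = r cosθ + √(L² − r² sin²θ); with ω constant, a = ω²·d²x/dθ².
d²x/dθ² = −r cosθ − r²(cos2θ)/√u − r⁴ sin²2θ/(4u^{3/2}),  u = L² − r² sin²θ = 0.00508963 m².
Substituting r = 0.0188 m, L = 0.0724 m, θ = 41°: d²x/dθ² = -0.014962 m.
a = ω²·d²x/dθ² = (337.3)²·(-0.014962) = -1702.3 m/s²;  |a| = 1702.3 m/s².

1700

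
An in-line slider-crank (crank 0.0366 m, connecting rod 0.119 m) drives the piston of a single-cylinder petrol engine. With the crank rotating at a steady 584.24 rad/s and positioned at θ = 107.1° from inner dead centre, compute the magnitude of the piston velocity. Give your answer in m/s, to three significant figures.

ω = 584.2 rad/s
For an in-line slider-crank, x = r cosθ + √(L² − r² sin²θ), so v = −rω sinθ·[1 + r cosθ/√(L² − r² sin²θ)].
With r = 0.0366 m, L = 0.119 m, θ = 107.1°: √(L² − r² sin²θ) = 0.11374 m.
v = −0.0366·584.2·0.95579·[1 + 0.0366·-0.29404/0.11374] = -18.504 m/s.
|v| = 18.504 m/s.

18.5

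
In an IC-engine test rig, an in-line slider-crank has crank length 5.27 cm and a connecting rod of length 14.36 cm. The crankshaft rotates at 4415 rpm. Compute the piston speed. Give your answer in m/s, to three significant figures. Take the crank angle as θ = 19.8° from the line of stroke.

11.1

ω = 2π·4415/60 = 462.3 rad/s
For an in-line slider-crank, x = r cosθ + √(L² − r² sin²θ), so v = −rω sinθ·[1 + r cosθ/√(L² − r² sin²θ)].
With r = 0.0527 m, L = 0.1436 m, θ = 19.8°: √(L² − r² sin²θ) = 0.14249 m.
v = −0.0527·462.3·0.33874·[1 + 0.0527·0.94088/0.14249] = -11.126 m/s.
|v| = 11.126 m/s.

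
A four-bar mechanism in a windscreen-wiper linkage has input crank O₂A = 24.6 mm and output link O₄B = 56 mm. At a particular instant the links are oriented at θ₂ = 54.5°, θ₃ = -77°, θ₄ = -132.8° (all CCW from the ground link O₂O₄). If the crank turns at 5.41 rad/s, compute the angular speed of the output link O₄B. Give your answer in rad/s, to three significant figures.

ω₂ = 5.41 rad/s
Differentiating the loop-closure r₂e^{iθ₂}+r₃e^{iθ₃}=r₁+r₄e^{iθ₄} gives r₂ω₂e^{iθ₂}+r₃ω₃e^{iθ₃}=r₄ω₄e^{iθ₄}.
Eliminating the other unknown: ω₄ = r₂ω₂ sin(θ₂−θ₃) / [r₄ sin(θ₄−θ₃)].
Numerator sine = +0.74896; denominator sine = -0.82708.
Result = 0.0246·5.41·(+0.74896) / (0.056·(-0.82708)) = -2.1521 rad/s; magnitude 2.1521 rad/s.

2.15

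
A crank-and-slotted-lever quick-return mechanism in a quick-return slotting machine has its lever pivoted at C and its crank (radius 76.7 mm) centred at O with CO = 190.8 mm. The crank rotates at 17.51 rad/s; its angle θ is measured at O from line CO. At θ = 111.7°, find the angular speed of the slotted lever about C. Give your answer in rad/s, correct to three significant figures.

ω = 17.51 rad/s
Crank pin A relative to C: A = (d + r cosθ, r sinθ); lever angle φ = atan2(r sinθ, d + r cosθ).
Differentiating tanφ: φ̇ = rω(d cosθ + r)/(d² + r² + 2dr cosθ).
d² + r² + 2dr cosθ = |CA|² = 0.0314655 m²;  d cosθ + r = +0.0061523 m.
|ω_lever| = |0.0767·17.51·+0.0061523| / 0.0314655 = 0.26259 rad/s.

0.263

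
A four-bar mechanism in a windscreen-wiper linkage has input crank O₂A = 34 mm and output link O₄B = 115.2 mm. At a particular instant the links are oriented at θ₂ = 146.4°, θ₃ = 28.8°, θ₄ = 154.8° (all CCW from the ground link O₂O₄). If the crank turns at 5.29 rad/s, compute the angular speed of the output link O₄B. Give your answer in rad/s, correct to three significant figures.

1.71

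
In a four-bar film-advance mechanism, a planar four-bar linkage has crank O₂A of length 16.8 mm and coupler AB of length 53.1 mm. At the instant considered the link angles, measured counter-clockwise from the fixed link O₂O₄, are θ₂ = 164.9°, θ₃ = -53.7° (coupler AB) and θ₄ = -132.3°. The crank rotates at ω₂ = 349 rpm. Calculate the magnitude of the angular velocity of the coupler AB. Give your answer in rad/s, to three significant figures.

10.5

ω₂ = 36.55 rad/s (from 349 rpm).
Differentiating the loop-closure r₂e^{iθ₂}+r₃e^{iθ₃}=r₁+r₄e^{iθ₄} gives r₂ω₂e^{iθ₂}+r₃ω₃e^{iθ₃}=r₄ω₄e^{iθ₄}.
Eliminating the other unknown: ω₃ = r₂ω₂ sin(θ₄−θ₂) / [r₃ sin(θ₃−θ₄)].
Numerator sine = +0.88942; denominator sine = +0.98027.
Result = 0.0168·36.55·(+0.88942) / (0.0531·(+0.98027)) = +10.491 rad/s; magnitude 10.491 rad/s.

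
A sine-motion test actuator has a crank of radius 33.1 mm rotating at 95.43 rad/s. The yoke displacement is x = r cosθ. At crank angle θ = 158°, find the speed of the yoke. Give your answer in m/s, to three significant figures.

1.18

ω = 95.43 rad/s
x = r cosθ ⇒ ẋ = −rω sinθ.
|v| = rω|sinθ| = 0.0331·95.43·|sin 158°| = 1.1833 m/s.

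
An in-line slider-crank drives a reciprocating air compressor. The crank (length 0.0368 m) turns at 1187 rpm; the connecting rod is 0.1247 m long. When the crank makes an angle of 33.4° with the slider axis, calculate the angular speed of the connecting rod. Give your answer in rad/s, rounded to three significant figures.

ω = 124.3 rad/s (converted from 1187 rpm).
The rod makes angle φ with the slider axis where L sinφ = r sinθ; differentiating, L cosφ·φ̇ = r ω cosθ.
L cosφ = √(L² − r² sin²θ) = 0.12304 m.
|ω_rod| = r ω |cosθ| / √(L² − r² sin²θ) = 0.0368·124.3·0.83485/0.12304 = 31.037 rad/s.

31.0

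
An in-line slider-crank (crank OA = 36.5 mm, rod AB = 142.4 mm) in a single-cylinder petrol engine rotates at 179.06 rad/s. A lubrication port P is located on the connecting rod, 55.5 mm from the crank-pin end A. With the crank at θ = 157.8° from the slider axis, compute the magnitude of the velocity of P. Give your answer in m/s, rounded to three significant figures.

4.32

ω = 179.1 rad/s.  Crank-pin speed |V_A| = rω = 6.5357 m/s, perpendicular to OA.
Rod angle: sinφ = −(r/L) sinθ ⇒ φ = -5.558°; ω_rod = −rω cosθ/√(L²−r²sin²θ) = +42.695 rad/s.
V_P = V_A + ω_rod × AP, with AP = 0.0555 m along the rod.
Components: V_Px = −rω sinθ − a·ω_rod·sinφ = -2.24 m/s;  V_Py = rω cosθ + a·ω_rod·cosφ = -3.6928 m/s.
|V_P| = √(V_Px² + V_Py²) = 4.319 m/s.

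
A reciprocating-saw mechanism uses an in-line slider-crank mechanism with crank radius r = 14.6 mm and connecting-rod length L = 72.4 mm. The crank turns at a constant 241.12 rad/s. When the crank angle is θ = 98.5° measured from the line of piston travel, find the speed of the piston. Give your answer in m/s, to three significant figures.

3.38

ω = 241.1 rad/s
For an in-line slider-crank, x = r cosθ + √(L² − r² sin²θ), so v = −rω sinθ·[1 + r cosθ/√(L² − r² sin²θ)].
With r = 0.0146 m, L = 0.0724 m, θ = 98.5°: √(L² − r² sin²θ) = 0.070945 m.
v = −0.0146·241.1·0.98902·[1 + 0.0146·-0.14781/0.070945] = -3.3758 m/s.
|v| = 3.3758 m/s.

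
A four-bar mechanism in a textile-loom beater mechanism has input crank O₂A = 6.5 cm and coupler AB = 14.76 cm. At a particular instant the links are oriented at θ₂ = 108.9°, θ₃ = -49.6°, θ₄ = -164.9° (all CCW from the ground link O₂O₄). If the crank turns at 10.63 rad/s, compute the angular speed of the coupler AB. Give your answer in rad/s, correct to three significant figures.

ω₂ = 10.63 rad/s
Differentiating the loop-closure r₂e^{iθ₂}+r₃e^{iθ₃}=r₁+r₄e^{iθ₄} gives r₂ω₂e^{iθ₂}+r₃ω₃e^{iθ₃}=r₄ω₄e^{iθ₄}.
Eliminating the other unknown: ω₃ = r₂ω₂ sin(θ₄−θ₂) / [r₃ sin(θ₃−θ₄)].
Numerator sine = +0.99780; denominator sine = +0.90408.
Result = 0.065·10.63·(+0.99780) / (0.1476·(+0.90408)) = +5.1665 rad/s; magnitude 5.1665 rad/s.

5.17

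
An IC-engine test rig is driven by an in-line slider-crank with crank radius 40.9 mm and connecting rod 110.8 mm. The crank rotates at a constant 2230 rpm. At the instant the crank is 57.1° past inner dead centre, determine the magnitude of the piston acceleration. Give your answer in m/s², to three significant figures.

ω = 2π·2230/60 = 233.5 rad/s
x(θ) = r cosθ + √(L² − r² sin²θ); with ω constant, a = ω²·d²x/dθ².
d²x/dθ² = −r cosθ − r²(cos2θ)/√u − r⁴ sin²2θ/(4u^{3/2}),  u = L² − r² sin²θ = 0.0110974 m².
Substituting r = 0.0409 m, L = 0.1108 m, θ = 57.1°: d²x/dθ² = -0.016204 m.
a = ω²·d²x/dθ² = (233.5)²·(-0.016204) = -883.69 m/s²;  |a| = 883.69 m/s².

884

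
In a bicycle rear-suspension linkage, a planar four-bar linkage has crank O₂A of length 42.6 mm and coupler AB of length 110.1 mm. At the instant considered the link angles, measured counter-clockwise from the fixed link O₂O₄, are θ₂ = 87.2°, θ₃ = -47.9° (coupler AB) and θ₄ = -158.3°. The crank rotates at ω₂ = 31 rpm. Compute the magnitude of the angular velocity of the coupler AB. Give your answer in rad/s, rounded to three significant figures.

1.22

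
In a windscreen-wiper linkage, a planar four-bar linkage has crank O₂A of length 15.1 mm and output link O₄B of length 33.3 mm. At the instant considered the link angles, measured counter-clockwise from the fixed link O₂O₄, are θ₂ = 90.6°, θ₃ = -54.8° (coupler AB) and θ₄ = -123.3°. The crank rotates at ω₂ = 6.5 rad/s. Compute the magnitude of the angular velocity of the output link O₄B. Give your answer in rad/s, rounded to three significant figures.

ω₂ = 6.5 rad/s
Differentiating the loop-closure r₂e^{iθ₂}+r₃e^{iθ₃}=r₁+r₄e^{iθ₄} gives r₂ω₂e^{iθ₂}+r₃ω₃e^{iθ₃}=r₄ω₄e^{iθ₄}.
Eliminating the other unknown: ω₄ = r₂ω₂ sin(θ₂−θ₃) / [r₄ sin(θ₄−θ₃)].
Numerator sine = +0.56784; denominator sine = -0.93042.
Result = 0.0151·6.5·(+0.56784) / (0.0333·(-0.93042)) = -1.7989 rad/s; magnitude 1.7989 rad/s.

1.80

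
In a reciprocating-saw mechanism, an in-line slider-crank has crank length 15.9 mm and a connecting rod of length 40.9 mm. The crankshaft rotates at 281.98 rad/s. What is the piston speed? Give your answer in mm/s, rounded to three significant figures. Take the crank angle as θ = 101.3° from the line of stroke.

ω = 282 rad/s
For an in-line slider-crank, x = r cosθ + √(L² − r² sin²θ), so v = −rω sinθ·[1 + r cosθ/√(L² − r² sin²θ)].
With r = 0.0159 m, L = 0.0409 m, θ = 101.3°: √(L² − r² sin²θ) = 0.037811 m.
v = −0.0159·282·0.98061·[1 + 0.0159·-0.19595/0.037811] = -4.0343 m/s.
|v| = 4.0343 m/s = 4034.3 mm/s.

4030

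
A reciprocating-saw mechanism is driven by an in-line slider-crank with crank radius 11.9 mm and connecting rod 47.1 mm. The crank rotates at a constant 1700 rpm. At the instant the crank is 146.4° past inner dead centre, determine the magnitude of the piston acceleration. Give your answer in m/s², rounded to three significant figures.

276

ω = 2π·1700/60 = 178 rad/s
x(θ) = r cosθ + √(L² − r² sin²θ); with ω constant, a = ω²·d²x/dθ².
d²x/dθ² = −r cosθ − r²(cos2θ)/√u − r⁴ sin²2θ/(4u^{3/2}),  u = L² − r² sin²θ = 0.00217504 m².
Substituting r = 0.0119 m, L = 0.0471 m, θ = 146.4°: d²x/dθ² = +0.0086931 m.
a = ω²·d²x/dθ² = (178)²·(+0.0086931) = +275.51 m/s²;  |a| = 275.51 m/s².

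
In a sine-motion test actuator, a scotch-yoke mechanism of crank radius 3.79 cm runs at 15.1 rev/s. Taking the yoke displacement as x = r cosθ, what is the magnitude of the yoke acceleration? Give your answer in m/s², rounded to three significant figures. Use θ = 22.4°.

315

ω = 94.88 rad/s (from 15.1 rev/s).
x = r cosθ ⇒ ẍ = −rω² cosθ (ω constant).
|a| = rω²|cosθ| = 0.0379·(94.88)²·|cos 22.4°| = 315.41 m/s².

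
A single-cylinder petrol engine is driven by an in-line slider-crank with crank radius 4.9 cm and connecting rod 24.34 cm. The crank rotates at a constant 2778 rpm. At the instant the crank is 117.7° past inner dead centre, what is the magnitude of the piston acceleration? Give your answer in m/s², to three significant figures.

2400

ω = 2π·2778/60 = 290.9 rad/s
x(θ) = r cosθ + √(L² − r² sin²θ); with ω constant, a = ω²·d²x/dθ².
d²x/dθ² = −r cosθ − r²(cos2θ)/√u − r⁴ sin²2θ/(4u^{3/2}),  u = L² − r² sin²θ = 0.0573614 m².
Substituting r = 0.049 m, L = 0.2434 m, θ = 117.7°: d²x/dθ² = +0.028399 m.
a = ω²·d²x/dθ² = (290.9)²·(+0.028399) = +2403.4 m/s²;  |a| = 2403.4 m/s².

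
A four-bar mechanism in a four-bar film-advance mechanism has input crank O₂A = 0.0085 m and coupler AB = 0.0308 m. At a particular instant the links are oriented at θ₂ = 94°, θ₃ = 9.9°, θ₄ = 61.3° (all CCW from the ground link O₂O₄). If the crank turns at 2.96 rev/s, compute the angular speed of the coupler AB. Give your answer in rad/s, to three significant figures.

3.55

ω₂ = 18.6 rad/s (from 2.96 rev/s).
Differentiating the loop-closure r₂e^{iθ₂}+r₃e^{iθ₃}=r₁+r₄e^{iθ₄} gives r₂ω₂e^{iθ₂}+r₃ω₃e^{iθ₃}=r₄ω₄e^{iθ₄}.
Eliminating the other unknown: ω₃ = r₂ω₂ sin(θ₄−θ₂) / [r₃ sin(θ₃−θ₄)].
Numerator sine = -0.54024; denominator sine = -0.78152.
Result = 0.0085·18.6·(-0.54024) / (0.0308·(-0.78152)) = +3.548 rad/s; magnitude 3.548 rad/s.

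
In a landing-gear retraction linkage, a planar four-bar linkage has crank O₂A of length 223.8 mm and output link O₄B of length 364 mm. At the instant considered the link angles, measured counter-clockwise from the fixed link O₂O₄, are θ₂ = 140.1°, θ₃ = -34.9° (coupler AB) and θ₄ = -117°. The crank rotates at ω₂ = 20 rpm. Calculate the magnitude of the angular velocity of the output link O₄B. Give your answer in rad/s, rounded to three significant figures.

ω₂ = 2.094 rad/s (from 20 rpm).
Differentiating the loop-closure r₂e^{iθ₂}+r₃e^{iθ₃}=r₁+r₄e^{iθ₄} gives r₂ω₂e^{iθ₂}+r₃ω₃e^{iθ₃}=r₄ω₄e^{iθ₄}.
Eliminating the other unknown: ω₄ = r₂ω₂ sin(θ₂−θ₃) / [r₄ sin(θ₄−θ₃)].
Numerator sine = +0.08716; denominator sine = -0.99051.
Result = 0.2238·2.094·(+0.08716) / (0.364·(-0.99051)) = -0.11331 rad/s; magnitude 0.11331 rad/s.

0.113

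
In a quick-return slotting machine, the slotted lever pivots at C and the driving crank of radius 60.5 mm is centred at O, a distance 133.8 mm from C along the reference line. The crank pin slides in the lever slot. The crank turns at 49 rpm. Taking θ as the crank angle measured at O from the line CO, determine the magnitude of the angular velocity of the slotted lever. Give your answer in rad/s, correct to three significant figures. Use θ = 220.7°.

1.37

ω = 5.131 rad/s (from 49 rpm).
Crank pin A relative to C: A = (d + r cosθ, r sinθ); lever angle φ = atan2(r sinθ, d + r cosθ).
Differentiating tanφ: φ̇ = rω(d cosθ + r)/(d² + r² + 2dr cosθ).
d² + r² + 2dr cosθ = |CA|² = 0.00928865 m²;  d cosθ + r = -0.040938 m.
|ω_lever| = |0.0605·5.131·-0.040938| / 0.00928865 = 1.3682 rad/s.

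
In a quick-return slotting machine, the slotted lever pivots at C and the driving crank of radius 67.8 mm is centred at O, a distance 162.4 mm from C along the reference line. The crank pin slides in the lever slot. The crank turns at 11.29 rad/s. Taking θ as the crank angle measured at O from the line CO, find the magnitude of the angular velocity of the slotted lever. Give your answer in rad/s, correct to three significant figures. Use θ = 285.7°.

ω = 11.29 rad/s
Crank pin A relative to C: A = (d + r cosθ, r sinθ); lever angle φ = atan2(r sinθ, d + r cosθ).
Differentiating tanφ: φ̇ = rω(d cosθ + r)/(d² + r² + 2dr cosθ).
d² + r² + 2dr cosθ = |CA|² = 0.0369296 m²;  d cosθ + r = +0.11175 m.
|ω_lever| = |0.0678·11.29·+0.11175| / 0.0369296 = 2.3162 rad/s.

2.32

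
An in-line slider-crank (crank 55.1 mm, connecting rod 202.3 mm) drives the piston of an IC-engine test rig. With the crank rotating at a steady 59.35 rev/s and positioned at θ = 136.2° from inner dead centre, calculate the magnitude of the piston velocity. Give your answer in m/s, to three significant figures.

11.4

ω = 2π·59.4 = 372.9 rad/s
For an in-line slider-crank, x = r cosθ + √(L² − r² sin²θ), so v = −rω sinθ·[1 + r cosθ/√(L² − r² sin²θ)].
With r = 0.0551 m, L = 0.2023 m, θ = 136.2°: √(L² − r² sin²θ) = 0.19867 m.
v = −0.0551·372.9·0.69214·[1 + 0.0551·-0.72176/0.19867] = -11.375 m/s.
|v| = 11.375 m/s.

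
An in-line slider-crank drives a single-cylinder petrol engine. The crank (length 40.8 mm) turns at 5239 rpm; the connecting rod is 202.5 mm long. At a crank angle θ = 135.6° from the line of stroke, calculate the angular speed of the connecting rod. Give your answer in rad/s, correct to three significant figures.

79.8

ω = 548.6 rad/s (converted from 5239 rpm).
The rod makes angle φ with the slider axis where L sinφ = r sinθ; differentiating, L cosφ·φ̇ = r ω cosθ.
L cosφ = √(L² − r² sin²θ) = 0.20048 m.
|ω_rod| = r ω |cosθ| / √(L² − r² sin²θ) = 0.0408·548.6·0.71447/0.20048 = 79.773 rad/s.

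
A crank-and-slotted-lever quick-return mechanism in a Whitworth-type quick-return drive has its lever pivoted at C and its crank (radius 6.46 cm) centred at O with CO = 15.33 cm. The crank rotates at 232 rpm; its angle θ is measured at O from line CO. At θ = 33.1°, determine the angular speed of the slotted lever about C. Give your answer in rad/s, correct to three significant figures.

6.84

ω = 24.29 rad/s (from 232 rpm).
Crank pin A relative to C: A = (d + r cosθ, r sinθ); lever angle φ = atan2(r sinθ, d + r cosθ).
Differentiating tanφ: φ̇ = rω(d cosθ + r)/(d² + r² + 2dr cosθ).
d² + r² + 2dr cosθ = |CA|² = 0.0442662 m²;  d cosθ + r = +0.19302 m.
|ω_lever| = |0.0646·24.29·+0.19302| / 0.0442662 = 6.8436 rad/s.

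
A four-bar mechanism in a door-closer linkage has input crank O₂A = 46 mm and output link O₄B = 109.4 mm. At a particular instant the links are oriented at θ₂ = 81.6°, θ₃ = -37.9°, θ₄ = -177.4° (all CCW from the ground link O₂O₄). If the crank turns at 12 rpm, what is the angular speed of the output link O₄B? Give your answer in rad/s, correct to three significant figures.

0.708

ω₂ = 1.257 rad/s (from 12 rpm).
Differentiating the loop-closure r₂e^{iθ₂}+r₃e^{iθ₃}=r₁+r₄e^{iθ₄} gives r₂ω₂e^{iθ₂}+r₃ω₃e^{iθ₃}=r₄ω₄e^{iθ₄}.
Eliminating the other unknown: ω₄ = r₂ω₂ sin(θ₂−θ₃) / [r₄ sin(θ₄−θ₃)].
Numerator sine = +0.87036; denominator sine = -0.64945.
Result = 0.046·1.257·(+0.87036) / (0.1094·(-0.64945)) = -0.70811 rad/s; magnitude 0.70811 rad/s.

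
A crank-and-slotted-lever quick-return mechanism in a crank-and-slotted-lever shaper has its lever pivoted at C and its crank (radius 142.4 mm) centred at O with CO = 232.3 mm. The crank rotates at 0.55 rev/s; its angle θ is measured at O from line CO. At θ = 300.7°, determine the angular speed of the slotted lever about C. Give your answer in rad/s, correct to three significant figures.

ω = 3.456 rad/s (from 0.55 rev/s).
Crank pin A relative to C: A = (d + r cosθ, r sinθ); lever angle φ = atan2(r sinθ, d + r cosθ).
Differentiating tanφ: φ̇ = rω(d cosθ + r)/(d² + r² + 2dr cosθ).
d² + r² + 2dr cosθ = |CA|² = 0.108018 m²;  d cosθ + r = +0.261 m.
|ω_lever| = |0.1424·3.456·+0.261| / 0.108018 = 1.189 rad/s.

1.19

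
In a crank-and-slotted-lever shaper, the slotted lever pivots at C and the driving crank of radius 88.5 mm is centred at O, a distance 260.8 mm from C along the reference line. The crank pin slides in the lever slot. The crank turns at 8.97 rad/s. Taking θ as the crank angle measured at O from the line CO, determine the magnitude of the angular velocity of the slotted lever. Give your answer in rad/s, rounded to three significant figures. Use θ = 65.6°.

ω = 8.97 rad/s
Crank pin A relative to C: A = (d + r cosθ, r sinθ); lever angle φ = atan2(r sinθ, d + r cosθ).
Differentiating tanφ: φ̇ = rω(d cosθ + r)/(d² + r² + 2dr cosθ).
d² + r² + 2dr cosθ = |CA|² = 0.0949185 m²;  d cosθ + r = +0.19624 m.
|ω_lever| = |0.0885·8.97·+0.19624| / 0.0949185 = 1.6412 rad/s.

1.64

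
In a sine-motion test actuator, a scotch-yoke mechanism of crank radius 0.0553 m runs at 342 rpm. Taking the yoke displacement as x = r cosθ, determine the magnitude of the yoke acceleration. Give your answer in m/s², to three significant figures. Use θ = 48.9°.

ω = 35.81 rad/s (from 342 rpm).
x = r cosθ ⇒ ẍ = −rω² cosθ (ω constant).
|a| = rω²|cosθ| = 0.0553·(35.81)²·|cos 48.9°| = 46.628 m/s².

46.6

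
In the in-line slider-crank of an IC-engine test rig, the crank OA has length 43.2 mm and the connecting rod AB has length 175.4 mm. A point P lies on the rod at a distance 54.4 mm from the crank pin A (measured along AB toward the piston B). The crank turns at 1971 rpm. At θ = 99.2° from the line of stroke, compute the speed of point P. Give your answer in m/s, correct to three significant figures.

ω = 206.4 rad/s.  Crank-pin speed |V_A| = rω = 8.9166 m/s, perpendicular to OA.
Rod angle: sinφ = −(r/L) sinθ ⇒ φ = -14.071°; ω_rod = −rω cosθ/√(L²−r²sin²θ) = +8.3791 rad/s.
V_P = V_A + ω_rod × AP, with AP = 0.0544 m along the rod.
Components: V_Px = −rω sinθ − a·ω_rod·sinφ = -8.6911 m/s;  V_Py = rω cosθ + a·ω_rod·cosφ = -0.98345 m/s.
|V_P| = √(V_Px² + V_Py²) = 8.7465 m/s.

8.75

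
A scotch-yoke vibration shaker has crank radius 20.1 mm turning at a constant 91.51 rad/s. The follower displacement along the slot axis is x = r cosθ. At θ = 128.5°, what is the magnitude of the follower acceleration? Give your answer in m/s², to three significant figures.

ω = 91.51 rad/s
x = r cosθ ⇒ ẍ = −rω² cosθ (ω constant).
|a| = rω²|cosθ| = 0.0201·(91.51)²·|cos 128.5°| = 104.78 m/s².

105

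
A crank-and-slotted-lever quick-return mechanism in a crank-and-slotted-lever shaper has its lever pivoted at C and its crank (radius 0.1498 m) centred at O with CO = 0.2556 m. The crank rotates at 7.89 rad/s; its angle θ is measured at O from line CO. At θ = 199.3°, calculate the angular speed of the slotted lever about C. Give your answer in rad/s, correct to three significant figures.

6.97

ω = 7.89 rad/s
Crank pin A relative to C: A = (d + r cosθ, r sinθ); lever angle φ = atan2(r sinθ, d + r cosθ).
Differentiating tanφ: φ̇ = rω(d cosθ + r)/(d² + r² + 2dr cosθ).
d² + r² + 2dr cosθ = |CA|² = 0.0154972 m²;  d cosθ + r = -0.091436 m.
|ω_lever| = |0.1498·7.89·-0.091436| / 0.0154972 = 6.9735 rad/s.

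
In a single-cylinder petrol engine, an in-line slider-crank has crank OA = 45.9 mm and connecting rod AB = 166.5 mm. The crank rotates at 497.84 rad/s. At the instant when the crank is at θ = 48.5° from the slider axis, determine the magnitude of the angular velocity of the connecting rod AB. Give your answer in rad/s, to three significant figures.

ω = 497.8 rad/s
The rod makes angle φ with the slider axis where L sinφ = r sinθ; differentiating, L cosφ·φ̇ = r ω cosθ.
L cosφ = √(L² − r² sin²θ) = 0.16291 m.
|ω_rod| = r ω |cosθ| / √(L² − r² sin²θ) = 0.0459·497.8·0.66262/0.16291 = 92.942 rad/s.

92.9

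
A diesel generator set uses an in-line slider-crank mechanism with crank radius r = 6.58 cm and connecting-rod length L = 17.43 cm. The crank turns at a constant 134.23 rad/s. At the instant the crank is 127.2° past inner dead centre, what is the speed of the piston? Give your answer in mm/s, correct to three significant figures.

5350

ω = 134.2 rad/s
For an in-line slider-crank, x = r cosθ + √(L² − r² sin²θ), so v = −rω sinθ·[1 + r cosθ/√(L² − r² sin²θ)].
With r = 0.0658 m, L = 0.1743 m, θ = 127.2°: √(L² − r² sin²θ) = 0.16623 m.
v = −0.0658·134.2·0.79653·[1 + 0.0658·-0.60460/0.16623] = -5.3516 m/s.
|v| = 5.3516 m/s = 5351.6 mm/s.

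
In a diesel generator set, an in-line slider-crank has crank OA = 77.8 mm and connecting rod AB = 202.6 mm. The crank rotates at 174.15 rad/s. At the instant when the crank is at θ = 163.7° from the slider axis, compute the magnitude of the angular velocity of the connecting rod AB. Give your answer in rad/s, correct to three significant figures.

64.6

ω = 174.2 rad/s
The rod makes angle φ with the slider axis where L sinφ = r sinθ; differentiating, L cosφ·φ̇ = r ω cosθ.
L cosφ = √(L² − r² sin²θ) = 0.20142 m.
|ω_rod| = r ω |cosθ| / √(L² − r² sin²θ) = 0.0778·174.2·0.95981/0.20142 = 64.563 rad/s.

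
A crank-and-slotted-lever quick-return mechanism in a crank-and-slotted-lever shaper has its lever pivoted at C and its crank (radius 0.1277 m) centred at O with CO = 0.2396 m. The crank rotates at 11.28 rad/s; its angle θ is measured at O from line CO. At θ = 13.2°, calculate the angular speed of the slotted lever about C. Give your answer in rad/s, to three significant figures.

3.90

ω = 11.28 rad/s
Crank pin A relative to C: A = (d + r cosθ, r sinθ); lever angle φ = atan2(r sinθ, d + r cosθ).
Differentiating tanφ: φ̇ = rω(d cosθ + r)/(d² + r² + 2dr cosθ).
d² + r² + 2dr cosθ = |CA|² = 0.133292 m²;  d cosθ + r = +0.36097 m.
|ω_lever| = |0.1277·11.28·+0.36097| / 0.133292 = 3.9009 rad/s.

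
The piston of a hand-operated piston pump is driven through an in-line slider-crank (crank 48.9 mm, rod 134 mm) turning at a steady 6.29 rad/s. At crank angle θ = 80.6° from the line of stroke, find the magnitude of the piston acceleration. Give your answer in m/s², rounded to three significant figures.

ω = 6.29 rad/s
x(θ) = r cosθ + √(L² − r² sin²θ); with ω constant, a = ω²·d²x/dθ².
d²x/dθ² = −r cosθ − r²(cos2θ)/√u − r⁴ sin²2θ/(4u^{3/2}),  u = L² − r² sin²θ = 0.0156286 m².
Substituting r = 0.0489 m, L = 0.134 m, θ = 80.6°: d²x/dθ² = +0.010044 m.
a = ω²·d²x/dθ² = (6.29)²·(+0.010044) = +0.3974 m/s²;  |a| = 0.3974 m/s².

0.397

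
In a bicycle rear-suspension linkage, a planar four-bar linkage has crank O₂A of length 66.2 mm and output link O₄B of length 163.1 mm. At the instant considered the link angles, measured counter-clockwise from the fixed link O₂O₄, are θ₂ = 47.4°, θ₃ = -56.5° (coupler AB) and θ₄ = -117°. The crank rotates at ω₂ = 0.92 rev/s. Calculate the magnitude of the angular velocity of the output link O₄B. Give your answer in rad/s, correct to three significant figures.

ω₂ = 5.781 rad/s (from 0.92 rev/s).
Differentiating the loop-closure r₂e^{iθ₂}+r₃e^{iθ₃}=r₁+r₄e^{iθ₄} gives r₂ω₂e^{iθ₂}+r₃ω₃e^{iθ₃}=r₄ω₄e^{iθ₄}.
Eliminating the other unknown: ω₄ = r₂ω₂ sin(θ₂−θ₃) / [r₄ sin(θ₄−θ₃)].
Numerator sine = +0.97072; denominator sine = -0.87036.
Result = 0.0662·5.781·(+0.97072) / (0.1631·(-0.87036)) = -2.6168 rad/s; magnitude 2.6168 rad/s.

2.62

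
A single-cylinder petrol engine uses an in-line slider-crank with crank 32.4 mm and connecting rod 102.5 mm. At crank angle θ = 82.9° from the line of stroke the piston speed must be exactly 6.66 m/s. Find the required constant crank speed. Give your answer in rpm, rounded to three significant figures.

For an in-line slider-crank, |v_piston| = rω|sinθ|·[1 + r cosθ/√(L² − r² sin²θ)].
With r = 0.0324 m, L = 0.1025 m, θ = 82.9°: the bracketed kinematic factor |dx/dθ| = 0.033474 m.
ω = v/|dx/dθ| = 6.66/0.033474 = 198.96 rad/s.
N = 60ω/(2π) = 1899.9 rpm.

1900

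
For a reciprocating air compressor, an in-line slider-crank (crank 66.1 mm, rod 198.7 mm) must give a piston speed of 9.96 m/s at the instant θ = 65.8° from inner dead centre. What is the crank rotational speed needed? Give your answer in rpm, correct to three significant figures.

For an in-line slider-crank, |v_piston| = rω|sinθ|·[1 + r cosθ/√(L² − r² sin²θ)].
With r = 0.0661 m, L = 0.1987 m, θ = 65.8°: the bracketed kinematic factor |dx/dθ| = 0.06892 m.
ω = v/|dx/dθ| = 9.96/0.06892 = 144.52 rad/s.
N = 60ω/(2π) = 1380 rpm.

1380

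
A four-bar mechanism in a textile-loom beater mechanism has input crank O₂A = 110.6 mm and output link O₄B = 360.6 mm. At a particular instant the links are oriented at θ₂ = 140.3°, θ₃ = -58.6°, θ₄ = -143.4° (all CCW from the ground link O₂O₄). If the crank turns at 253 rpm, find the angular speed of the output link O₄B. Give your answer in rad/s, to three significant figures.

2.64

ω₂ = 26.49 rad/s (from 253 rpm).
Differentiating the loop-closure r₂e^{iθ₂}+r₃e^{iθ₃}=r₁+r₄e^{iθ₄} gives r₂ω₂e^{iθ₂}+r₃ω₃e^{iθ₃}=r₄ω₄e^{iθ₄}.
Eliminating the other unknown: ω₄ = r₂ω₂ sin(θ₂−θ₃) / [r₄ sin(θ₄−θ₃)].
Numerator sine = -0.32392; denominator sine = -0.99588.
Result = 0.1106·26.49·(-0.32392) / (0.3606·(-0.99588)) = +2.643 rad/s; magnitude 2.643 rad/s.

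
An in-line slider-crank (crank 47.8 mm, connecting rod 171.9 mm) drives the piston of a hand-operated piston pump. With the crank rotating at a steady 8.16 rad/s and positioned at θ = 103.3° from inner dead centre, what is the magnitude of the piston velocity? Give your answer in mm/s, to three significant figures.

354

ω = 8.16 rad/s
For an in-line slider-crank, x = r cosθ + √(L² − r² sin²θ), so v = −rω sinθ·[1 + r cosθ/√(L² − r² sin²θ)].
With r = 0.0478 m, L = 0.1719 m, θ = 103.3°: √(L² − r² sin²θ) = 0.16549 m.
v = −0.0478·8.16·0.97318·[1 + 0.0478·-0.23005/0.16549] = -0.35436 m/s.
|v| = 0.35436 m/s = 354.36 mm/s.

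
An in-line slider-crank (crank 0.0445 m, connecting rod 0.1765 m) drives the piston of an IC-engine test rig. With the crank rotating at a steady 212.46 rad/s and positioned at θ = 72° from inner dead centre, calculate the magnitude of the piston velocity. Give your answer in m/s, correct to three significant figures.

ω = 212.5 rad/s
For an in-line slider-crank, x = r cosθ + √(L² − r² sin²θ), so v = −rω sinθ·[1 + r cosθ/√(L² − r² sin²θ)].
With r = 0.0445 m, L = 0.1765 m, θ = 72°: √(L² − r² sin²θ) = 0.17135 m.
v = −0.0445·212.5·0.95106·[1 + 0.0445·0.30902/0.17135] = -9.7133 m/s.
|v| = 9.7133 m/s.

9.71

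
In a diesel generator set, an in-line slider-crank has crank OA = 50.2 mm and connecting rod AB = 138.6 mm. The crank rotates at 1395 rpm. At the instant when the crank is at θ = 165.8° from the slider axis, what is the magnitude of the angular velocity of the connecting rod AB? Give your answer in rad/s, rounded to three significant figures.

ω = 146.1 rad/s (converted from 1395 rpm).
The rod makes angle φ with the slider axis where L sinφ = r sinθ; differentiating, L cosφ·φ̇ = r ω cosθ.
L cosφ = √(L² − r² sin²θ) = 0.13805 m.
|ω_rod| = r ω |cosθ| / √(L² − r² sin²θ) = 0.0502·146.1·0.96945/0.13805 = 51.498 rad/s.

51.5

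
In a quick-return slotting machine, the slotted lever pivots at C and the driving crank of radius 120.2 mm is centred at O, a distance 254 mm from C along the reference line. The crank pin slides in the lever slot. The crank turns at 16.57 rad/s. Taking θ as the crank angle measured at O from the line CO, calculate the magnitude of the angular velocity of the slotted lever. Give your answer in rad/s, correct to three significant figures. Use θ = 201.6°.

ω = 16.57 rad/s
Crank pin A relative to C: A = (d + r cosθ, r sinθ); lever angle φ = atan2(r sinθ, d + r cosθ).
Differentiating tanφ: φ̇ = rω(d cosθ + r)/(d² + r² + 2dr cosθ).
d² + r² + 2dr cosθ = |CA|² = 0.0221904 m²;  d cosθ + r = -0.11596 m.
|ω_lever| = |0.1202·16.57·-0.11596| / 0.0221904 = 10.408 rad/s.

10.4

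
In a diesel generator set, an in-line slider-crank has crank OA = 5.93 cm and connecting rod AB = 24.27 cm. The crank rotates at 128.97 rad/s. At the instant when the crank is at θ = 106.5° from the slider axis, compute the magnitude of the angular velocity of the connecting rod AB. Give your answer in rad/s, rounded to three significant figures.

ω = 129 rad/s
The rod makes angle φ with the slider axis where L sinφ = r sinθ; differentiating, L cosφ·φ̇ = r ω cosθ.
L cosφ = √(L² − r² sin²θ) = 0.23595 m.
|ω_rod| = r ω |cosθ| / √(L² − r² sin²θ) = 0.0593·129·0.28402/0.23595 = 9.206 rad/s.

9.21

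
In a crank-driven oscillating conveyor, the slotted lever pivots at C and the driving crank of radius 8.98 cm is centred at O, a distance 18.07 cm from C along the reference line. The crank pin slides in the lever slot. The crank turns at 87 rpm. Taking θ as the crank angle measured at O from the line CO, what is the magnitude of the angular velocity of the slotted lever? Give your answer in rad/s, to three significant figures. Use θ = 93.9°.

1.65

ω = 9.111 rad/s (from 87 rpm).
Crank pin A relative to C: A = (d + r cosθ, r sinθ); lever angle φ = atan2(r sinθ, d + r cosθ).
Differentiating tanφ: φ̇ = rω(d cosθ + r)/(d² + r² + 2dr cosθ).
d² + r² + 2dr cosθ = |CA|² = 0.0385092 m²;  d cosθ + r = +0.07751 m.
|ω_lever| = |0.0898·9.111·+0.07751| / 0.0385092 = 1.6467 rad/s.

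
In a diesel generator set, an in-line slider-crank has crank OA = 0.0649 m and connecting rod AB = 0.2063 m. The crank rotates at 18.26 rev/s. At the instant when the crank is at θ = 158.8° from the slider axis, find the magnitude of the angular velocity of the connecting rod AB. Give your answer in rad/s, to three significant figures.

ω = 114.7 rad/s (converted from 18.26 rev/s).
The rod makes angle φ with the slider axis where L sinφ = r sinθ; differentiating, L cosφ·φ̇ = r ω cosθ.
L cosφ = √(L² − r² sin²θ) = 0.20496 m.
|ω_rod| = r ω |cosθ| / √(L² − r² sin²θ) = 0.0649·114.7·0.93232/0.20496 = 33.87 rad/s.

33.9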